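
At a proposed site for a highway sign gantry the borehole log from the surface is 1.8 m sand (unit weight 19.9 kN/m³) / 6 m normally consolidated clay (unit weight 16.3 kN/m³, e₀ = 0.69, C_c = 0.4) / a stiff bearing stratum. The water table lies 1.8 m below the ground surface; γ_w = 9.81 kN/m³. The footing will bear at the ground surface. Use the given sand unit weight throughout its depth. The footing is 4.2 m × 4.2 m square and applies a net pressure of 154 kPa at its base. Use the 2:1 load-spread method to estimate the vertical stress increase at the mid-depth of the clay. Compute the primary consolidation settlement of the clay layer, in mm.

Mid-depth of clay below the ground surface: z = 1.8 + 6/2 = 4.8 m.
Total vertical stress at mid-clay: σ_v = 19.9×1.8 + 16.3×3 = 84.72 kPa.
Pore pressure: u = 9.81×(4.8 − 1.8) = 29.43 kPa.
Initial effective stress: σ'_0 = σ_v − u = 84.72 − 29.43 = 55.29 kPa.
Stress increase at mid-clay by the 2:1 spreading method:
Δσ = qBL/((B+z)(L+z)) = 154×4.2×4.2/((4.2+4.8)(4.2+4.8)) = 33.538 kPa
Final effective stress: σ'_f = σ'_0 + Δσ = 55.29 + 33.538 = 88.828 kPa.
Normally consolidated clay, so the full stress increment lies on the virgin compression line:
S_c = C_c·H/(1+e₀)·log₁₀(σ'_f/σ'_0) = 0.4×6/(1+0.69)×log₁₀(88.828/55.29)
    = 1.4201 × 0.2059 = 0.2924 m

S_c ≈ 292 mm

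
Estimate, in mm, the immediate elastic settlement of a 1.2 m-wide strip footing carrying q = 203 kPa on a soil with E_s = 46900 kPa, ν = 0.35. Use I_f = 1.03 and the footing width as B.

Immediate (elastic) settlement: S_e = q·B·(1−ν²)/E_s · I_f.
S_e = 203 × 1.2 × (1 − 0.35²) / 46900 × 1.03
    = 203 × 1.2 × 0.8775 / 46900 × 1.03
    = 0.004694 m = 4.694 mm

S_e ≈ 4.69 mm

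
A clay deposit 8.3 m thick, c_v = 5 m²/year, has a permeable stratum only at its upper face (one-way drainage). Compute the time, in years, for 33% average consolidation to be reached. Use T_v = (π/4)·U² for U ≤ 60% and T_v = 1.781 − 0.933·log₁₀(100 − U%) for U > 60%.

Drainage path length: H_d = H = 8.3 m (single drainage).
U ≤ 60%: T_v = (π/4)·U² = (π/4)×0.33² = 0.08553.
t = T_v·H_d²/c_v = 0.08553×8.3²/5 = 1.178 years.

t ≈ 1.18 years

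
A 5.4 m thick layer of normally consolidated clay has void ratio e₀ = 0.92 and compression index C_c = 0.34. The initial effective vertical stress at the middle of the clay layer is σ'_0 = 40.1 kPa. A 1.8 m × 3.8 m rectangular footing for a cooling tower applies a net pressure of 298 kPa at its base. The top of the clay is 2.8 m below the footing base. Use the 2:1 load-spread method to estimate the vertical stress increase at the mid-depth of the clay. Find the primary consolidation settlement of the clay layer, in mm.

Mid-depth of clay below the footing base: z = 2.8 + 5.4/2 = 5.5 m.
Stress increase at mid-clay by the 2:1 spreading method:
Δσ = qBL/((B+z)(L+z)) = 298×1.8×3.8/((1.8+5.5)(3.8+5.5)) = 30.024 kPa
Final effective stress: σ'_f = σ'_0 + Δσ = 40.1 + 30.024 = 70.124 kPa.
Normally consolidated clay, so the full stress increment lies on the virgin compression line:
S_c = C_c·H/(1+e₀)·log₁₀(σ'_f/σ'_0) = 0.34×5.4/(1+0.92)×log₁₀(70.124/40.1)
    = 0.95625 × 0.24272 = 0.2321 m

S_c ≈ 232 mm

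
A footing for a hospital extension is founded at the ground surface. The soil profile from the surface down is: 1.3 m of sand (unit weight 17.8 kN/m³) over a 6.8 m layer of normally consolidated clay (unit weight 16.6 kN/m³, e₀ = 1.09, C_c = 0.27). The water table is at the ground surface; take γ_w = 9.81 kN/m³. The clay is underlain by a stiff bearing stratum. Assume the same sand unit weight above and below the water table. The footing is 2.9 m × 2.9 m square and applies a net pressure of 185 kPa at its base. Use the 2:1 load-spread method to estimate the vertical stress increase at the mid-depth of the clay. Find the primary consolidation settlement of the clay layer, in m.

Mid-depth of clay below the ground surface: z = 1.3 + 6.8/2 = 4.7 m.
Total vertical stress at mid-clay: σ_v = 17.8×1.3 + 16.6×3.4 = 79.58 kPa.
Pore pressure: u = 9.81×(4.7 − 0) = 46.107 kPa.
Initial effective stress: σ'_0 = σ_v − u = 79.58 − 46.107 = 33.473 kPa.
Stress increase at mid-clay by the 2:1 spreading method:
Δσ = qBL/((B+z)(L+z)) = 185×2.9×2.9/((2.9+4.7)(2.9+4.7)) = 26.936 kPa
Final effective stress: σ'_f = σ'_0 + Δσ = 33.473 + 26.936 = 60.409 kPa.
Normally consolidated clay, so the full stress increment lies on the virgin compression line:
S_c = C_c·H/(1+e₀)·log₁₀(σ'_f/σ'_0) = 0.27×6.8/(1+1.09)×log₁₀(60.409/33.473)
    = 0.87847 × 0.25641 = 0.2252 m

S_c ≈ 0.225 m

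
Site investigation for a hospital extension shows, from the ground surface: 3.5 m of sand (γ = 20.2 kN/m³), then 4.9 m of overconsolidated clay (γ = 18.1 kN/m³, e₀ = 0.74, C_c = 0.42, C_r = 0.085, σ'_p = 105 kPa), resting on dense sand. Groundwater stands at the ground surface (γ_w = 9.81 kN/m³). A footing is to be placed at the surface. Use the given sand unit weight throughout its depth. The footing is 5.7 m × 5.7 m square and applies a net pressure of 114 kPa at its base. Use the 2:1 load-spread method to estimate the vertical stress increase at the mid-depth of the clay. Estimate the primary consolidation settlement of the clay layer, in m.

S_c ≈ 0.0409 m

Mid-depth of clay below the ground surface: z = 3.5 + 4.9/2 = 5.95 m.
Total vertical stress at mid-clay: σ_v = 20.2×3.5 + 18.1×2.45 = 115.05 kPa.
Pore pressure: u = 9.81×(5.95 − 0) = 58.37 kPa.
Initial effective stress: σ'_0 = σ_v − u = 115.05 − 58.37 = 56.68 kPa.
Stress increase at mid-clay by the 2:1 spreading method:
Δσ = qBL/((B+z)(L+z)) = 114×5.7×5.7/((5.7+5.95)(5.7+5.95)) = 27.29 kPa
Final effective stress: σ'_f = 56.68 + 27.29 = 83.97 kPa.
σ'_f = 83.97 ≤ σ'_p = 105 kPa, so the clay remains overconsolidated and only the recompression index applies:
S_c = C_r·H/(1+e₀)·log₁₀(σ'_f/σ'_0) = 0.085×4.9/1.74×log₁₀(83.97/56.68)
    = 0.23937 × 0.17069 = 0.04086 m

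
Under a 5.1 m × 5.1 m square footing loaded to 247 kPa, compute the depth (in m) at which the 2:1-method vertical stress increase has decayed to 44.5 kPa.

2:1 spreading — at depth z the loaded area has grown by z in each plan dimension:
qB²/(B+z)² = Δσ_z ⇒ z = B(√(q/Δσ_z) − 1) = 5.1×(√(247/44.5) − 1) = 6.915 m

z ≈ 6.92 m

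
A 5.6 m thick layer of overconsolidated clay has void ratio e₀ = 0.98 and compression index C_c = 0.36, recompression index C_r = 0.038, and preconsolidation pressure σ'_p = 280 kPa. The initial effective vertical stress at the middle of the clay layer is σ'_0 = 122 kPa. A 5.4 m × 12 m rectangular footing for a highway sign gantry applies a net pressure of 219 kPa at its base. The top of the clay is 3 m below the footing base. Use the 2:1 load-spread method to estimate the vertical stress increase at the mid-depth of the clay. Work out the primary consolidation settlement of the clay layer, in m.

S_c ≈ 0.0215 m

Mid-depth of clay below the footing base: z = 3 + 5.6/2 = 5.8 m.
Stress increase at mid-clay by the 2:1 spreading method:
Δσ = qBL/((B+z)(L+z)) = 219×5.4×12/((5.4+5.8)(12+5.8)) = 71.184 kPa
Final effective stress: σ'_f = 122 + 71.184 = 193.18 kPa.
σ'_f = 193.18 ≤ σ'_p = 280 kPa, so the clay remains overconsolidated and only the recompression index applies:
S_c = C_r·H/(1+e₀)·log₁₀(σ'_f/σ'_0) = 0.038×5.6/1.98×log₁₀(193.18/122)
    = 0.10748 × 0.1996 = 0.02145 m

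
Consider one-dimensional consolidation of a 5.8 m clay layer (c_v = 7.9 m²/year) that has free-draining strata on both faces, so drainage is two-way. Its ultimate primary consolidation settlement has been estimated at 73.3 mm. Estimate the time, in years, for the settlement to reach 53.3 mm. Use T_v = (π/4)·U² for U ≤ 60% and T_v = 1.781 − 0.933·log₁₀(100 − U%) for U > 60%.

Drainage path length: H_d = H/2 = 2.9 m (double drainage).
U = S(t)/S_ult = 53.3/73.3 = 0.7271.
U > 60%: T_v = 1.781 − 0.933·log₁₀(100 − 72.715) = 0.44128.
t = T_v·H_d²/c_v = 0.44128×2.9²/7.9 = 0.4698 years.

t ≈ 0.47 years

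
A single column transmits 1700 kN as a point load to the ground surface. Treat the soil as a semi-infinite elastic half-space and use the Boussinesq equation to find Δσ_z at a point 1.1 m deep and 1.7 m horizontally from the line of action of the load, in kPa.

Δσ_z ≈ 31.7 kPa

Boussinesq vertical stress below a point load on an elastic half-space:
Δσ_z = 3P/(2πz²) · [1 + (r/z)²]^(−5/2)
r/z = 1.7/1.1 = 1.5455; [1+(r/z)²]^(−5/2) = 0.047316.
Δσ_z = 3×1700/(2π×1.1²) × 0.047316 = 670.82 × 0.047316 = 31.74 kPa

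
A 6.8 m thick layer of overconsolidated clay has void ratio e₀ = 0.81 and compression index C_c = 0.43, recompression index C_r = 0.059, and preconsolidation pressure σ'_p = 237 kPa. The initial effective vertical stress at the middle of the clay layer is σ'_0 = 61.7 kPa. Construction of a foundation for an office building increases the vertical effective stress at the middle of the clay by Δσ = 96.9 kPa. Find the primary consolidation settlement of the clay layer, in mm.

S_c ≈ 90.9 mm

Final effective stress: σ'_f = 61.7 + 96.9 = 158.6 kPa.
σ'_f = 158.6 ≤ σ'_p = 237 kPa, so the clay remains overconsolidated and only the recompression index applies:
S_c = C_r·H/(1+e₀)·log₁₀(σ'_f/σ'_0) = 0.059×6.8/1.81×log₁₀(158.6/61.7)
    = 0.22166 × 0.41002 = 0.09088 m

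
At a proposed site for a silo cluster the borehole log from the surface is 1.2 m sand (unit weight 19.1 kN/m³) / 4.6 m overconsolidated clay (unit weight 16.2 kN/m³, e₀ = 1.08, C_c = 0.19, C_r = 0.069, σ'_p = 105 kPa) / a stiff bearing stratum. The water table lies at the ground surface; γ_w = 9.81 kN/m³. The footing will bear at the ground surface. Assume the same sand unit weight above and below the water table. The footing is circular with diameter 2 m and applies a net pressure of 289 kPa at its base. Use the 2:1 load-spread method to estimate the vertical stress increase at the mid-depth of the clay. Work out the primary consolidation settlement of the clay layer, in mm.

S_c ≈ 60.2 mm

Mid-depth of clay below the ground surface: z = 1.2 + 4.6/2 = 3.5 m.
Total vertical stress at mid-clay: σ_v = 19.1×1.2 + 16.2×2.3 = 60.18 kPa.
Pore pressure: u = 9.81×(3.5 − 0) = 34.335 kPa.
Initial effective stress: σ'_0 = σ_v − u = 60.18 − 34.335 = 25.845 kPa.
Stress increase at mid-clay by the 2:1 spreading method:
Δσ ≈ qD²/(D+z)² = 289×2²/(2+3.5)² = 38.215 kPa
Final effective stress: σ'_f = 25.845 + 38.215 = 64.06 kPa.
σ'_f = 64.06 ≤ σ'_p = 105 kPa, so the clay remains overconsolidated and only the recompression index applies:
S_c = C_r·H/(1+e₀)·log₁₀(σ'_f/σ'_0) = 0.069×4.6/2.08×log₁₀(64.06/25.845)
    = 0.15259 × 0.39421 = 0.06015 m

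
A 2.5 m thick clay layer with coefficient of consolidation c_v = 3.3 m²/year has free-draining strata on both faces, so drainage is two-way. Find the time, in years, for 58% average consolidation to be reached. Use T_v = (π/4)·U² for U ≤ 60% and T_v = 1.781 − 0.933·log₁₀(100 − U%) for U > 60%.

t ≈ 0.125 years

Drainage path length: H_d = H/2 = 1.25 m (double drainage).
U ≤ 60%: T_v = (π/4)·U² = (π/4)×0.58² = 0.26421.
t = T_v·H_d²/c_v = 0.26421×1.25²/3.3 = 0.1251 years.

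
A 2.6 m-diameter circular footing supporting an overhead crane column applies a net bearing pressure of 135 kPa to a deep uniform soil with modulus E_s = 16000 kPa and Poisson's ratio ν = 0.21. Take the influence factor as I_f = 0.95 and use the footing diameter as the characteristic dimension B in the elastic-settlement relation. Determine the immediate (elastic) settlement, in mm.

Immediate (elastic) settlement: S_e = q·B·(1−ν²)/E_s · I_f.
S_e = 135 × 2.6 × (1 − 0.21²) / 16000 × 0.95
    = 135 × 2.6 × 0.9559 / 16000 × 0.95
    = 0.01992 m = 19.92 mm

S_e ≈ 19.9 mm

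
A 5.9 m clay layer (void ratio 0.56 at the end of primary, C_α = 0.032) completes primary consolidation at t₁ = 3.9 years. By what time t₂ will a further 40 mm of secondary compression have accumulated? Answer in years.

S_s = C_α·H/(1+e_p)·log₁₀(t₂/t₁) ⇒ log₁₀(t₂/t₁) = S_s·(1+e_p)/(C_α·H).
log₁₀(t₂/t₁) = 0.04 × (1+0.56) / (0.032×5.9) = 0.3305
t₂ = t₁ × 10^0.3305 = 3.9 × 2.14 = 8.348 years

t₂ ≈ 8.35 years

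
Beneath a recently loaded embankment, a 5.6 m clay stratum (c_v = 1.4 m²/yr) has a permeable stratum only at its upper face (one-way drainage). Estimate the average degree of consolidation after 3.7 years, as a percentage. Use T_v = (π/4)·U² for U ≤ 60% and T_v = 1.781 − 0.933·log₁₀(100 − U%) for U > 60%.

Drainage path length: H_d = H = 5.6 m (single drainage).
T_v = c_v·t/H_d² = 1.4×3.7/5.6² = 0.16518.
T_v = 0.16518 corresponds to the U ≤ 60% branch:
U = √(4T_v/π) = 0.4586

U ≈ 45.9 %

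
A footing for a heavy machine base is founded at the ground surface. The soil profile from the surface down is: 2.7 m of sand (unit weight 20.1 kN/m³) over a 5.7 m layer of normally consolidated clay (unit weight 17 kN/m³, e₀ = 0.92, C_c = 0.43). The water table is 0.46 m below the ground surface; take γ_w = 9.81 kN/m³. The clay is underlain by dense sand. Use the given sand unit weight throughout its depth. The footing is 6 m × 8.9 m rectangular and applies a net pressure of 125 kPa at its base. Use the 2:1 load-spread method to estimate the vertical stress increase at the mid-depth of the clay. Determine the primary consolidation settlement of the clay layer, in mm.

Mid-depth of clay below the ground surface: z = 2.7 + 5.7/2 = 5.55 m.
Total vertical stress at mid-clay: σ_v = 20.1×2.7 + 17×2.85 = 102.72 kPa.
Pore pressure: u = 9.81×(5.55 − 0.46) = 49.933 kPa.
Initial effective stress: σ'_0 = σ_v − u = 102.72 − 49.933 = 52.787 kPa.
Stress increase at mid-clay by the 2:1 spreading method:
Δσ = qBL/((B+z)(L+z)) = 125×6×8.9/((6+5.55)(8.9+5.55)) = 39.995 kPa
Final effective stress: σ'_f = σ'_0 + Δσ = 52.787 + 39.995 = 92.782 kPa.
Normally consolidated clay, so the full stress increment lies on the virgin compression line:
S_c = C_c·H/(1+e₀)·log₁₀(σ'_f/σ'_0) = 0.43×5.7/(1+0.92)×log₁₀(92.782/52.787)
    = 1.2766 × 0.24494 = 0.3127 m

S_c ≈ 313 mm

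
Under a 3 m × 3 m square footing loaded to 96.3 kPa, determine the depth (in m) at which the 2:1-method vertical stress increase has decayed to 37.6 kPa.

2:1 spreading — at depth z the loaded area has grown by z in each plan dimension:
qB²/(B+z)² = Δσ_z ⇒ z = B(√(q/Δσ_z) − 1) = 3×(√(96.3/37.6) − 1) = 1.801 m

z ≈ 1.8 m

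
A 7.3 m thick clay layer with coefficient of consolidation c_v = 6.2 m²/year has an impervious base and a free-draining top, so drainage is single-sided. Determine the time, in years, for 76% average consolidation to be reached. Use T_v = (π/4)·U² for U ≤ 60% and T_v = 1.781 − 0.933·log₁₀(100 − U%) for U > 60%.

Drainage path length: H_d = H = 7.3 m (single drainage).
U > 60%: T_v = 1.781 − 0.933·log₁₀(100 − 76) = 0.49326.
t = T_v·H_d²/c_v = 0.49326×7.3²/6.2 = 4.24 years.

t ≈ 4.24 years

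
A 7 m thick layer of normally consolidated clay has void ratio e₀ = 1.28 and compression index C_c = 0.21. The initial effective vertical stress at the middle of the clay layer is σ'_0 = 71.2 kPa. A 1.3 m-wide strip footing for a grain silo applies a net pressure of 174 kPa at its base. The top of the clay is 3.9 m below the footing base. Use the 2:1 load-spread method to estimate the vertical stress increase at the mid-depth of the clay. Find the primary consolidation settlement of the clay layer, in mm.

Mid-depth of clay below the footing base: z = 3.9 + 7/2 = 7.4 m.
Stress increase at mid-clay by the 2:1 spreading method:
Δσ = qB/(B+z) = 174×1.3/(1.3+7.4) = 26 kPa
Final effective stress: σ'_f = σ'_0 + Δσ = 71.2 + 26 = 97.2 kPa.
Normally consolidated clay, so the full stress increment lies on the virgin compression line:
S_c = C_c·H/(1+e₀)·log₁₀(σ'_f/σ'_0) = 0.21×7/(1+1.28)×log₁₀(97.2/71.2)
    = 0.64474 × 0.13519 = 0.08716 m

S_c ≈ 87.2 mm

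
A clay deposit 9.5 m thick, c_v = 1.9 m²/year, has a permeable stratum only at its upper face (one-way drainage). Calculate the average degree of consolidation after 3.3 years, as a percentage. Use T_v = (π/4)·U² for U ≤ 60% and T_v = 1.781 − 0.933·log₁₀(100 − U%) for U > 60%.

U ≈ 29.7 %

Drainage path length: H_d = H = 9.5 m (single drainage).
T_v = c_v·t/H_d² = 1.9×3.3/9.5² = 0.069474.
T_v = 0.069474 corresponds to the U ≤ 60% branch:
U = √(4T_v/π) = 0.2974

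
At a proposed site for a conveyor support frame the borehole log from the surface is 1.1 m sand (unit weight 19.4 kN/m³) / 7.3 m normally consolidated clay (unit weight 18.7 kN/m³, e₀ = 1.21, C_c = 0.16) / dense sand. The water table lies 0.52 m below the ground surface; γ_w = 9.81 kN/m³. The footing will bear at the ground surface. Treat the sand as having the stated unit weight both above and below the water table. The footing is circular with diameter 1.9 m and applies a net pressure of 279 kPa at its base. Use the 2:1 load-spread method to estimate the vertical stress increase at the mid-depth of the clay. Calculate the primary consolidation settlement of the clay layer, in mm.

S_c ≈ 89 mm

Mid-depth of clay below the ground surface: z = 1.1 + 7.3/2 = 4.75 m.
Total vertical stress at mid-clay: σ_v = 19.4×1.1 + 18.7×3.65 = 89.595 kPa.
Pore pressure: u = 9.81×(4.75 − 0.52) = 41.496 kPa.
Initial effective stress: σ'_0 = σ_v − u = 89.595 − 41.496 = 48.099 kPa.
Stress increase at mid-clay by the 2:1 spreading method:
Δσ ≈ qD²/(D+z)² = 279×1.9²/(1.9+4.75)² = 22.776 kPa
Final effective stress: σ'_f = σ'_0 + Δσ = 48.099 + 22.776 = 70.875 kPa.
Normally consolidated clay, so the full stress increment lies on the virgin compression line:
S_c = C_c·H/(1+e₀)·log₁₀(σ'_f/σ'_0) = 0.16×7.3/(1+1.21)×log₁₀(70.875/48.099)
    = 0.52851 × 0.16836 = 0.08898 m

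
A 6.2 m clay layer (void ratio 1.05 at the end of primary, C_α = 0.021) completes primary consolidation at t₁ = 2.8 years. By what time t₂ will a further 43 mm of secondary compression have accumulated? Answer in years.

S_s = C_α·H/(1+e_p)·log₁₀(t₂/t₁) ⇒ log₁₀(t₂/t₁) = S_s·(1+e_p)/(C_α·H).
log₁₀(t₂/t₁) = 0.043 × (1+1.05) / (0.021×6.2) = 0.677
t₂ = t₁ × 10^0.677 = 2.8 × 4.754 = 13.31 years

t₂ ≈ 13.3 years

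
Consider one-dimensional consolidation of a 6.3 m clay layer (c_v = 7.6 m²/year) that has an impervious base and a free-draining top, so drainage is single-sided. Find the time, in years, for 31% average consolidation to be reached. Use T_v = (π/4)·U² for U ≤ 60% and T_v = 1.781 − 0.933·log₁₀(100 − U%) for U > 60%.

Drainage path length: H_d = H = 6.3 m (single drainage).
U ≤ 60%: T_v = (π/4)·U² = (π/4)×0.31² = 0.075477.
t = T_v·H_d²/c_v = 0.075477×6.3²/7.6 = 0.3942 years.

t ≈ 0.394 years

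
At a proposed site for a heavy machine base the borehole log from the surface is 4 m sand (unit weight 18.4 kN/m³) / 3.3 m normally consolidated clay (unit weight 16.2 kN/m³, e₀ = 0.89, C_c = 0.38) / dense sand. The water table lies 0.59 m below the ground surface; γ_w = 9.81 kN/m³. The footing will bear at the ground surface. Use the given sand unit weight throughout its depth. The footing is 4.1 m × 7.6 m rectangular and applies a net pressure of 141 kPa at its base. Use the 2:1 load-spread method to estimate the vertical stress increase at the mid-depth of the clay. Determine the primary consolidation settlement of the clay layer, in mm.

Mid-depth of clay below the ground surface: z = 4 + 3.3/2 = 5.65 m.
Total vertical stress at mid-clay: σ_v = 18.4×4 + 16.2×1.65 = 100.33 kPa.
Pore pressure: u = 9.81×(5.65 − 0.59) = 49.639 kPa.
Initial effective stress: σ'_0 = σ_v − u = 100.33 − 49.639 = 50.691 kPa.
Stress increase at mid-clay by the 2:1 spreading method:
Δσ = qBL/((B+z)(L+z)) = 141×4.1×7.6/((4.1+5.65)(7.6+5.65)) = 34.009 kPa
Final effective stress: σ'_f = σ'_0 + Δσ = 50.691 + 34.009 = 84.7 kPa.
Normally consolidated clay, so the full stress increment lies on the virgin compression line:
S_c = C_c·H/(1+e₀)·log₁₀(σ'_f/σ'_0) = 0.38×3.3/(1+0.89)×log₁₀(84.7/50.691)
    = 0.66349 × 0.22295 = 0.1479 m

S_c ≈ 148 mm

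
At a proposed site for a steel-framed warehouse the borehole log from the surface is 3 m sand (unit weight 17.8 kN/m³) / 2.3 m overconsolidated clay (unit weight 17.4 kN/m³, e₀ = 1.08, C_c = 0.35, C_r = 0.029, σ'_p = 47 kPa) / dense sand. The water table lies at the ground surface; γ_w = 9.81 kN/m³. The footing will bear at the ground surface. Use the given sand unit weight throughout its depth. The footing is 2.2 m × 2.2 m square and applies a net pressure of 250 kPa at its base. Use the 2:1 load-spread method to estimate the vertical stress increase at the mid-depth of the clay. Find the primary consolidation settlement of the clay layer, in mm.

S_c ≈ 53.5 mm

Mid-depth of clay below the ground surface: z = 3 + 2.3/2 = 4.15 m.
Total vertical stress at mid-clay: σ_v = 17.8×3 + 17.4×1.15 = 73.41 kPa.
Pore pressure: u = 9.81×(4.15 − 0) = 40.712 kPa.
Initial effective stress: σ'_0 = σ_v − u = 73.41 − 40.712 = 32.698 kPa.
Stress increase at mid-clay by the 2:1 spreading method:
Δσ = qBL/((B+z)(L+z)) = 250×2.2×2.2/((2.2+4.15)(2.2+4.15)) = 30.008 kPa
Final effective stress: σ'_f = 32.698 + 30.008 = 62.706 kPa.
σ'_f = 62.706 > σ'_p = 47 kPa, so the stress path crosses the preconsolidation pressure — recompression up to σ'_p, then virgin compression beyond:
S_c = H/(1+e₀)·[C_r·log₁₀(σ'_p/σ'_0) + C_c·log₁₀(σ'_f/σ'_p)]
    = 2.3/2.08 × [0.029×log₁₀(47/32.698) + 0.35×log₁₀(62.706/47)]
    = 1.1058 × [0.0045697 + 0.043824] = 0.05351 m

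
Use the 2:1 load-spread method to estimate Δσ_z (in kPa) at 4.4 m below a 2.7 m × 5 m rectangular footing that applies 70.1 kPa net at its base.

By the 2:1 method the load spreads at 1 horizontal : 2 vertical, so at depth z the loaded area has grown by z in each plan dimension:
Δσ = qBL/((B+z)(L+z)) = 70.1×2.7×5/((2.7+4.4)(5+4.4)) = 14.18 kPa

Δσ_z ≈ 14.2 kPa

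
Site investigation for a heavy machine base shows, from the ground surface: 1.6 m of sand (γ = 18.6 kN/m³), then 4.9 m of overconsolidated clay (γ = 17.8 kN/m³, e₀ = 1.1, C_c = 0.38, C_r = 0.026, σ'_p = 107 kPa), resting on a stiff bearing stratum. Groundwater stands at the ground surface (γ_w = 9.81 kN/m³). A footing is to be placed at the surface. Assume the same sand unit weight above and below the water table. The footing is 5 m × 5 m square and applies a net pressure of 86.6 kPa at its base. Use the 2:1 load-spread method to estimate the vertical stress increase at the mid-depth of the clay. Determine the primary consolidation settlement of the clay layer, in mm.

S_c ≈ 15.3 mm

Mid-depth of clay below the ground surface: z = 1.6 + 4.9/2 = 4.05 m.
Total vertical stress at mid-clay: σ_v = 18.6×1.6 + 17.8×2.45 = 73.37 kPa.
Pore pressure: u = 9.81×(4.05 − 0) = 39.73 kPa.
Initial effective stress: σ'_0 = σ_v − u = 73.37 − 39.73 = 33.64 kPa.
Stress increase at mid-clay by the 2:1 spreading method:
Δσ = qBL/((B+z)(L+z)) = 86.6×5×5/((5+4.05)(5+4.05)) = 26.434 kPa
Final effective stress: σ'_f = 33.64 + 26.434 = 60.074 kPa.
σ'_f = 60.074 ≤ σ'_p = 107 kPa, so the clay remains overconsolidated and only the recompression index applies:
S_c = C_r·H/(1+e₀)·log₁₀(σ'_f/σ'_0) = 0.026×4.9/2.1×log₁₀(60.074/33.64)
    = 0.060666 × 0.25183 = 0.01528 m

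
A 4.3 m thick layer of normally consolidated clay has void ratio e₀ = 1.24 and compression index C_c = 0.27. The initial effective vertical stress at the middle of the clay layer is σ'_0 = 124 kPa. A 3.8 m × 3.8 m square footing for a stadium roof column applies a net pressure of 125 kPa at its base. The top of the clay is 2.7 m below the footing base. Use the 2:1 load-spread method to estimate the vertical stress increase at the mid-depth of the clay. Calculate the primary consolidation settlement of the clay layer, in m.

Mid-depth of clay below the footing base: z = 2.7 + 4.3/2 = 4.85 m.
Stress increase at mid-clay by the 2:1 spreading method:
Δσ = qBL/((B+z)(L+z)) = 125×3.8×3.8/((3.8+4.85)(3.8+4.85)) = 24.124 kPa
Final effective stress: σ'_f = σ'_0 + Δσ = 124 + 24.124 = 148.12 kPa.
Normally consolidated clay, so the full stress increment lies on the virgin compression line:
S_c = C_c·H/(1+e₀)·log₁₀(σ'_f/σ'_0) = 0.27×4.3/(1+1.24)×log₁₀(148.12/124)
    = 0.5183 × 0.077192 = 0.04001 m

S_c ≈ 0.04 m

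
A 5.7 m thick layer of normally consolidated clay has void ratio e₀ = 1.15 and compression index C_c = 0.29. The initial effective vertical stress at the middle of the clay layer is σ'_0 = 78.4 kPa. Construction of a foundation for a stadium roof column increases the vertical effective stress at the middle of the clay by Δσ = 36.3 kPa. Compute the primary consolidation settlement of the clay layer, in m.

Final effective stress: σ'_f = σ'_0 + Δσ = 78.4 + 36.3 = 114.7 kPa.
Normally consolidated clay, so the full stress increment lies on the virgin compression line:
S_c = C_c·H/(1+e₀)·log₁₀(σ'_f/σ'_0) = 0.29×5.7/(1+1.15)×log₁₀(114.7/78.4)
    = 0.76884 × 0.16525 = 0.1271 m

S_c ≈ 0.127 m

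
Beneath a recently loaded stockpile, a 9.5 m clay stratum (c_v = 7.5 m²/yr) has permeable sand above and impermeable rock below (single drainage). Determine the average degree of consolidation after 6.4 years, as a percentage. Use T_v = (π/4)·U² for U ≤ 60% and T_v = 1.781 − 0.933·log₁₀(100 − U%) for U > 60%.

U ≈ 78.2 %

Drainage path length: H_d = H = 9.5 m (single drainage).
T_v = c_v·t/H_d² = 7.5×6.4/9.5² = 0.53186.
T_v = 0.53186 corresponds to the U > 60% branch:
U = 1 − 10^((1.781 − T_v)/0.933)/100 = 0.7818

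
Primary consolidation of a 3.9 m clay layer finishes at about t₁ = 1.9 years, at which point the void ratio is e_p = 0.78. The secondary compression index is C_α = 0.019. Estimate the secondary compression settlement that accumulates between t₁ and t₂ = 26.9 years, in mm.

S_s ≈ 47.9 mm

Secondary compression: S_s = C_α·H/(1+e_p)·log₁₀(t₂/t₁)
S_s = 0.019×3.9/(1+0.78)×log₁₀(26.9/1.9)
    = 0.04163 × 1.151 = 0.04792 m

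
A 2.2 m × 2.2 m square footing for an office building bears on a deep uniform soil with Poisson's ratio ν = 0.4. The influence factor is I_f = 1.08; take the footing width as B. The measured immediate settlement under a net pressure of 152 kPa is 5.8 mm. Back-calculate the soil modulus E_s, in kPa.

S_e = q·B·(1−ν²)/E_s · I_f  ⇒  E_s = q·B·(1−ν²)·I_f / S_e.
E_s = 152 × 2.2 × 0.84 × 1.08 / 0.0058 = 52300 kPa

E_s ≈ 52300 kPa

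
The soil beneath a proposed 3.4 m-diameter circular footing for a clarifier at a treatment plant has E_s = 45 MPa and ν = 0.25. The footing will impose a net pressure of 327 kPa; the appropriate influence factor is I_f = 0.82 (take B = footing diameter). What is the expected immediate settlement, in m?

S_e ≈ 0.019 m

Immediate (elastic) settlement: S_e = q·B·(1−ν²)/E_s · I_f.
E_s = 45 MPa = 45000 kPa.
S_e = 327 × 3.4 × (1 − 0.25²) / 45000 × 0.82
    = 327 × 3.4 × 0.9375 / 45000 × 0.82
    = 0.01899 m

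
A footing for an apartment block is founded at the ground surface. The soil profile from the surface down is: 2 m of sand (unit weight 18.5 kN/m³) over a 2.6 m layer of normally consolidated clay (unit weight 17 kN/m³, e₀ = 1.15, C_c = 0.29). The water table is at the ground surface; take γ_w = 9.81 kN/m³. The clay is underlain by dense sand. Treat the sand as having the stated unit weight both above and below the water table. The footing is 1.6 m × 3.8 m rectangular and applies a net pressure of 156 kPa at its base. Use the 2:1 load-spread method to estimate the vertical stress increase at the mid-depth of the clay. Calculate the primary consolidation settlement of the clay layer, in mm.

S_c ≈ 107 mm

Mid-depth of clay below the ground surface: z = 2 + 2.6/2 = 3.3 m.
Total vertical stress at mid-clay: σ_v = 18.5×2 + 17×1.3 = 59.1 kPa.
Pore pressure: u = 9.81×(3.3 − 0) = 32.373 kPa.
Initial effective stress: σ'_0 = σ_v − u = 59.1 − 32.373 = 26.727 kPa.
Stress increase at mid-clay by the 2:1 spreading method:
Δσ = qBL/((B+z)(L+z)) = 156×1.6×3.8/((1.6+3.3)(3.8+3.3)) = 27.263 kPa
Final effective stress: σ'_f = σ'_0 + Δσ = 26.727 + 27.263 = 53.99 kPa.
Normally consolidated clay, so the full stress increment lies on the virgin compression line:
S_c = C_c·H/(1+e₀)·log₁₀(σ'_f/σ'_0) = 0.29×2.6/(1+1.15)×log₁₀(53.99/26.727)
    = 0.3507 × 0.30536 = 0.1071 m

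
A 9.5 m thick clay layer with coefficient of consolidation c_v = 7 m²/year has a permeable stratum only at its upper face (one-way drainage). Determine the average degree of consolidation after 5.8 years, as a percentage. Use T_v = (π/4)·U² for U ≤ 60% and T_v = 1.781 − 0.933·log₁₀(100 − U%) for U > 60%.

U ≈ 73.3 %

Drainage path length: H_d = H = 9.5 m (single drainage).
T_v = c_v·t/H_d² = 7×5.8/9.5² = 0.44986.
T_v = 0.44986 corresponds to the U > 60% branch:
U = 1 − 10^((1.781 − T_v)/0.933)/100 = 0.7329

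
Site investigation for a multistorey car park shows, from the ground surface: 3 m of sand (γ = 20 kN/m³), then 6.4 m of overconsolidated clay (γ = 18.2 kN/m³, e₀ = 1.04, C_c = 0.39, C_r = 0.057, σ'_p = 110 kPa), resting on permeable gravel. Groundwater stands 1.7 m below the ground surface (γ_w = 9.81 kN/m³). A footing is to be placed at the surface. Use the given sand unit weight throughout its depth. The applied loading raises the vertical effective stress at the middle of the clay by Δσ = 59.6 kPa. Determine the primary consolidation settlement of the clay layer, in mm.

Mid-depth of clay below the ground surface: z = 3 + 6.4/2 = 6.2 m.
Total vertical stress at mid-clay: σ_v = 20×3 + 18.2×3.2 = 118.24 kPa.
Pore pressure: u = 9.81×(6.2 − 1.7) = 44.145 kPa.
Initial effective stress: σ'_0 = σ_v − u = 118.24 − 44.145 = 74.095 kPa.
Final effective stress: σ'_f = 74.095 + 59.6 = 133.69 kPa.
σ'_f = 133.69 > σ'_p = 110 kPa, so the stress path crosses the preconsolidation pressure — recompression up to σ'_p, then virgin compression beyond:
S_c = H/(1+e₀)·[C_r·log₁₀(σ'_p/σ'_0) + C_c·log₁₀(σ'_f/σ'_p)]
    = 6.4/2.04 × [0.057×log₁₀(110/74.095) + 0.39×log₁₀(133.69/110)]
    = 3.1373 × [0.0097814 + 0.033035] = 0.1343 m

S_c ≈ 134 mm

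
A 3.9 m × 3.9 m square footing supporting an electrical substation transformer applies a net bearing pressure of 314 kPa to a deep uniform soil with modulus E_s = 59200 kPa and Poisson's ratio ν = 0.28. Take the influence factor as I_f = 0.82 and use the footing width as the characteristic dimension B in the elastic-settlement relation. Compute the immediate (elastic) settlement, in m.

S_e ≈ 0.0156 m

Immediate (elastic) settlement: S_e = q·B·(1−ν²)/E_s · I_f.
S_e = 314 × 3.9 × (1 − 0.28²) / 59200 × 0.82
    = 314 × 3.9 × 0.9216 / 59200 × 0.82
    = 0.01563 m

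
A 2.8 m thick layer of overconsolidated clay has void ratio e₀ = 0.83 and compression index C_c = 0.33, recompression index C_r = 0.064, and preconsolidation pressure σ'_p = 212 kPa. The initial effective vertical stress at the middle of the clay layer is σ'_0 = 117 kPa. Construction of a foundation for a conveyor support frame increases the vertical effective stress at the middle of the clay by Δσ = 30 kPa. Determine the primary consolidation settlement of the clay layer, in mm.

S_c ≈ 9.71 mm

Final effective stress: σ'_f = 117 + 30 = 147 kPa.
σ'_f = 147 ≤ σ'_p = 212 kPa, so the clay remains overconsolidated and only the recompression index applies:
S_c = C_r·H/(1+e₀)·log₁₀(σ'_f/σ'_0) = 0.064×2.8/1.83×log₁₀(147/117)
    = 0.097926 × 0.099131 = 0.009708 m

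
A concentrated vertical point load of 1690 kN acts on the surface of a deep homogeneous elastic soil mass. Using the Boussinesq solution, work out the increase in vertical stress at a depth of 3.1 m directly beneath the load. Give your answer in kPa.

Δσ_z ≈ 84 kPa

Boussinesq vertical stress below a point load on an elastic half-space:
Δσ_z = 3P/(2πz²) · [1 + (r/z)²]^(−5/2)
r/z = 0/3.1 = 0; [1+(r/z)²]^(−5/2) = 1.
Δσ_z = 3×1690/(2π×3.1²) × 1 = 83.966 × 1 = 83.97 kPa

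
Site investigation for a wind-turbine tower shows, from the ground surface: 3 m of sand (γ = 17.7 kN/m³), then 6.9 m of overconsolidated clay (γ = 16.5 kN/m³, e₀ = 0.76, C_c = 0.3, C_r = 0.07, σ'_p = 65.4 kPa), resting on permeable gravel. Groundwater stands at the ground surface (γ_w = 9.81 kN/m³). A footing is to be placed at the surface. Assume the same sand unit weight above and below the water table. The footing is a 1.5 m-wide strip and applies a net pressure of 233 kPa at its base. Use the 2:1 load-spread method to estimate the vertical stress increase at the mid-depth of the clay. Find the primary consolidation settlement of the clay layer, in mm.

S_c ≈ 207 mm

Mid-depth of clay below the ground surface: z = 3 + 6.9/2 = 6.45 m.
Total vertical stress at mid-clay: σ_v = 17.7×3 + 16.5×3.45 = 110.03 kPa.
Pore pressure: u = 9.81×(6.45 − 0) = 63.275 kPa.
Initial effective stress: σ'_0 = σ_v − u = 110.03 − 63.275 = 46.755 kPa.
Stress increase at mid-clay by the 2:1 spreading method:
Δσ = qB/(B+z) = 233×1.5/(1.5+6.45) = 43.962 kPa
Final effective stress: σ'_f = 46.755 + 43.962 = 90.717 kPa.
σ'_f = 90.717 > σ'_p = 65.4 kPa, so the stress path crosses the preconsolidation pressure — recompression up to σ'_p, then virgin compression beyond:
S_c = H/(1+e₀)·[C_r·log₁₀(σ'_p/σ'_0) + C_c·log₁₀(σ'_f/σ'_p)]
    = 6.9/1.76 × [0.07×log₁₀(65.4/46.755) + 0.3×log₁₀(90.717/65.4)]
    = 3.9205 × [0.010202 + 0.042633] = 0.2071 m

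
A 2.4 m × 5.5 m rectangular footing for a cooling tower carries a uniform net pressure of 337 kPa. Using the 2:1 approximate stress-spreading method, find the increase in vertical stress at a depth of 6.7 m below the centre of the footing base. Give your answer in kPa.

By the 2:1 method the load spreads at 1 horizontal : 2 vertical, so at depth z the loaded area has grown by z in each plan dimension:
Δσ = qBL/((B+z)(L+z)) = 337×2.4×5.5/((2.4+6.7)(5.5+6.7)) = 40.068 kPa

Δσ_z ≈ 40.1 kPa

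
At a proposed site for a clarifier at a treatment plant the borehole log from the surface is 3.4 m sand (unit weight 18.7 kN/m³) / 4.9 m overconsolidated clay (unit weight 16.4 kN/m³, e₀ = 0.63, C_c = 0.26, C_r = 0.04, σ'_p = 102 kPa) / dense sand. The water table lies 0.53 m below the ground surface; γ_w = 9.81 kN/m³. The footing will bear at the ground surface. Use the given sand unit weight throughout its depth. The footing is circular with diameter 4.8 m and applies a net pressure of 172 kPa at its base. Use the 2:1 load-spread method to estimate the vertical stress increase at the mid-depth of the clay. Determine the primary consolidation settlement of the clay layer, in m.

Mid-depth of clay below the ground surface: z = 3.4 + 4.9/2 = 5.85 m.
Total vertical stress at mid-clay: σ_v = 18.7×3.4 + 16.4×2.45 = 103.76 kPa.
Pore pressure: u = 9.81×(5.85 − 0.53) = 52.189 kPa.
Initial effective stress: σ'_0 = σ_v − u = 103.76 − 52.189 = 51.571 kPa.
Stress increase at mid-clay by the 2:1 spreading method:
Δσ ≈ qD²/(D+z)² = 172×4.8²/(4.8+5.85)² = 34.939 kPa
Final effective stress: σ'_f = 51.571 + 34.939 = 86.51 kPa.
σ'_f = 86.51 ≤ σ'_p = 102 kPa, so the clay remains overconsolidated and only the recompression index applies:
S_c = C_r·H/(1+e₀)·log₁₀(σ'_f/σ'_0) = 0.04×4.9/1.63×log₁₀(86.51/51.571)
    = 0.12024 × 0.22466 = 0.02701 m

S_c ≈ 0.027 m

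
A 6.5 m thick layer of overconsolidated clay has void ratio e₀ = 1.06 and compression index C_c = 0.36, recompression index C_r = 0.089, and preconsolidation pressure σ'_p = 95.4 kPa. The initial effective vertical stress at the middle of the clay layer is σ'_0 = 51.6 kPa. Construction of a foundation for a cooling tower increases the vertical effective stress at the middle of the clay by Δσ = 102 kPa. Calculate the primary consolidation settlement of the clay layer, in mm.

S_c ≈ 310 mm

Final effective stress: σ'_f = 51.6 + 102 = 153.6 kPa.
σ'_f = 153.6 > σ'_p = 95.4 kPa, so the stress path crosses the preconsolidation pressure — recompression up to σ'_p, then virgin compression beyond:
S_c = H/(1+e₀)·[C_r·log₁₀(σ'_p/σ'_0) + C_c·log₁₀(σ'_f/σ'_p)]
    = 6.5/2.06 × [0.089×log₁₀(95.4/51.6) + 0.36×log₁₀(153.6/95.4)]
    = 3.1553 × [0.023754 + 0.074463] = 0.3099 m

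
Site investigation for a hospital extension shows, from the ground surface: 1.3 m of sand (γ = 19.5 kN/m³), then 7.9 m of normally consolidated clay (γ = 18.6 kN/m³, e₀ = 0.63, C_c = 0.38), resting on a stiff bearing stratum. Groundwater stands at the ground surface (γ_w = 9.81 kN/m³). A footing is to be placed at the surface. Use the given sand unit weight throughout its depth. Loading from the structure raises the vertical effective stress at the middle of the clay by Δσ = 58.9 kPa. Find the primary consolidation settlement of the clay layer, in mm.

Mid-depth of clay below the ground surface: z = 1.3 + 7.9/2 = 5.25 m.
Total vertical stress at mid-clay: σ_v = 19.5×1.3 + 18.6×3.95 = 98.82 kPa.
Pore pressure: u = 9.81×(5.25 − 0) = 51.503 kPa.
Initial effective stress: σ'_0 = σ_v − u = 98.82 − 51.503 = 47.317 kPa.
Final effective stress: σ'_f = σ'_0 + Δσ = 47.317 + 58.9 = 106.22 kPa.
Normally consolidated clay, so the full stress increment lies on the virgin compression line:
S_c = C_c·H/(1+e₀)·log₁₀(σ'_f/σ'_0) = 0.38×7.9/(1+0.63)×log₁₀(106.22/47.317)
    = 1.8417 × 0.35119 = 0.6468 m

S_c ≈ 647 mm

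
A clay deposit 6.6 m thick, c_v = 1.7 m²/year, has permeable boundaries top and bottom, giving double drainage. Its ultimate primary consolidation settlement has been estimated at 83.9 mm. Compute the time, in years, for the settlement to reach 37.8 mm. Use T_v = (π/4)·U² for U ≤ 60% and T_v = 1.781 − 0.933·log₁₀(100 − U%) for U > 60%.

Drainage path length: H_d = H/2 = 3.3 m (double drainage).
U = S(t)/S_ult = 37.8/83.9 = 0.4505.
U ≤ 60%: T_v = (π/4)·U² = (π/4)×0.45054² = 0.15942.
t = T_v·H_d²/c_v = 0.15942×3.3²/1.7 = 1.021 years.

t ≈ 1.02 years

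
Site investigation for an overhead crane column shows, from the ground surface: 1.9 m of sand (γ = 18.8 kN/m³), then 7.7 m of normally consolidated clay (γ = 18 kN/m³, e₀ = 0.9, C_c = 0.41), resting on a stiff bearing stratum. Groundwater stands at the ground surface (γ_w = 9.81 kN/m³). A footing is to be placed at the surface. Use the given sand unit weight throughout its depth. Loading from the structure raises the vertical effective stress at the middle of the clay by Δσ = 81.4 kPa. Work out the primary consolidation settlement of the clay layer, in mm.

S_c ≈ 710 mm

Mid-depth of clay below the ground surface: z = 1.9 + 7.7/2 = 5.75 m.
Total vertical stress at mid-clay: σ_v = 18.8×1.9 + 18×3.85 = 105.02 kPa.
Pore pressure: u = 9.81×(5.75 − 0) = 56.408 kPa.
Initial effective stress: σ'_0 = σ_v − u = 105.02 − 56.408 = 48.612 kPa.
Final effective stress: σ'_f = σ'_0 + Δσ = 48.612 + 81.4 = 130.01 kPa.
Normally consolidated clay, so the full stress increment lies on the virgin compression line:
S_c = C_c·H/(1+e₀)·log₁₀(σ'_f/σ'_0) = 0.41×7.7/(1+0.9)×log₁₀(130.01/48.612)
    = 1.6616 × 0.42723 = 0.7099 m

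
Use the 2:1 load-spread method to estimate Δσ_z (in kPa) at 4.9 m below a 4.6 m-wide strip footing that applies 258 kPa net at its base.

By the 2:1 method the load spreads at 1 horizontal : 2 vertical, so at depth z the loaded area has grown by z in each plan dimension:
Δσ = qB/(B+z) = 258×4.6/(4.6+4.9) = 124.93 kPa

Δσ_z ≈ 125 kPa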